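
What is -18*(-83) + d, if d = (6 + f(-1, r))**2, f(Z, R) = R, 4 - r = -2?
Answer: 1638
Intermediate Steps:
r = 6 (r = 4 - 1*(-2) = 4 + 2 = 6)
d = 144 (d = (6 + 6)**2 = 12**2 = 144)
-18*(-83) + d = -18*(-83) + 144 = 1494 + 144 = 1638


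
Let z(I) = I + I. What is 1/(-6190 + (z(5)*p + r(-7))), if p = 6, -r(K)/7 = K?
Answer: -1/6081 ≈ -0.00016445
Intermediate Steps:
r(K) = -7*K
z(I) = 2*I
1/(-6190 + (z(5)*p + r(-7))) = 1/(-6190 + ((2*5)*6 - 7*(-7))) = 1/(-6190 + (10*6 + 49)) = 1/(-6190 + (60 + 49)) = 1/(-6190 + 109) = 1/(-6081) = -1/6081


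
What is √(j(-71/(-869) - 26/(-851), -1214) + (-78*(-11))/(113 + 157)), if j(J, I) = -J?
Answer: √377212158021490/11092785 ≈ 1.7509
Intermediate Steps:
√(j(-71/(-869) - 26/(-851), -1214) + (-78*(-11))/(113 + 157)) = √(-(-71/(-869) - 26/(-851)) + (-78*(-11))/(113 + 157)) = √(-(-71*(-1/869) - 26*(-1/851)) + 858/270) = √(-(71/869 + 26/851) + 858*(1/270)) = √(-1*83015/739519 + 143/45) = √(-83015/739519 + 143/45) = √(102015542/33278355) = √377212158021490/11092785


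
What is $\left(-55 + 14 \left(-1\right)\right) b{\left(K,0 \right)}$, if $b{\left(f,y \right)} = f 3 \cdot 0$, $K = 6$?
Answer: $0$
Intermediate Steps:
$b{\left(f,y \right)} = 0$ ($b{\left(f,y \right)} = 3 f 0 = 0$)
$\left(-55 + 14 \left(-1\right)\right) b{\left(K,0 \right)} = \left(-55 + 14 \left(-1\right)\right) 0 = \left(-55 - 14\right) 0 = \left(-69\right) 0 = 0$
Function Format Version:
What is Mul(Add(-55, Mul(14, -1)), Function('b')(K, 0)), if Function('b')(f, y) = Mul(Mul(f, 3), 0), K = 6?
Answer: 0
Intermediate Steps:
Function('b')(f, y) = 0 (Function('b')(f, y) = Mul(Mul(3, f), 0) = 0)
Mul(Add(-55, Mul(14, -1)), Function('b')(K, 0)) = Mul(Add(-55, Mul(14, -1)), 0) = Mul(Add(-55, -14), 0) = Mul(-69, 0) = 0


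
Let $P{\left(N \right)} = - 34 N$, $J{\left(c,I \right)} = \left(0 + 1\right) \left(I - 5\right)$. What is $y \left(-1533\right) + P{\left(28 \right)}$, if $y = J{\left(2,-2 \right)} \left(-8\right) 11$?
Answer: $-945280$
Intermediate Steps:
$J{\left(c,I \right)} = -5 + I$ ($J{\left(c,I \right)} = 1 \left(-5 + I\right) = -5 + I$)
$y = 616$ ($y = \left(-5 - 2\right) \left(-8\right) 11 = \left(-7\right) \left(-8\right) 11 = 56 \cdot 11 = 616$)
$y \left(-1533\right) + P{\left(28 \right)} = 616 \left(-1533\right) - 952 = -944328 - 952 = -945280$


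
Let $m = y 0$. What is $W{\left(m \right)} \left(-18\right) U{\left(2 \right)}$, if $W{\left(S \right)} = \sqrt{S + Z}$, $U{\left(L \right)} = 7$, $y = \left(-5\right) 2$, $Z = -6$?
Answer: $- 126 i \sqrt{6} \approx - 308.64 i$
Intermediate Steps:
$y = -10$
$m = 0$ ($m = \left(-10\right) 0 = 0$)
$W{\left(S \right)} = \sqrt{-6 + S}$ ($W{\left(S \right)} = \sqrt{S - 6} = \sqrt{-6 + S}$)
$W{\left(m \right)} \left(-18\right) U{\left(2 \right)} = \sqrt{-6 + 0} \left(-18\right) 7 = \sqrt{-6} \left(-18\right) 7 = i \sqrt{6} \left(-18\right) 7 = - 18 i \sqrt{6} \cdot 7 = - 126 i \sqrt{6}$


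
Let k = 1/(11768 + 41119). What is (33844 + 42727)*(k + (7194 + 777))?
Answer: 32279445188738/52887 ≈ 6.1035e+8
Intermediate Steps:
k = 1/52887 ≈ 1.8908e-5
(33844 + 42727)*(k + (7194 + 777)) = (33844 + 42727)*(1/52887 + (7194 + 777)) = 76571*(1/52887 + 7971) = 76571*(421562278/52887) = 32279445188738/52887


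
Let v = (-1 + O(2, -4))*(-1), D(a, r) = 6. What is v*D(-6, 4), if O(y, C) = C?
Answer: 30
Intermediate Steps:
v = 5 (v = (-1 - 4)*(-1) = -5*(-1) = 5)
v*D(-6, 4) = 5*6 = 30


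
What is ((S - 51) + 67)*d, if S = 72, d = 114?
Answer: 10032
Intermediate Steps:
((S - 51) + 67)*d = ((72 - 51) + 67)*114 = (21 + 67)*114 = 88*114 = 10032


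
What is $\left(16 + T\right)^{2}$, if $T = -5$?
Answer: $121$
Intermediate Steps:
$\left(16 + T\right)^{2} = \left(16 - 5\right)^{2} = 11^{2} = 121$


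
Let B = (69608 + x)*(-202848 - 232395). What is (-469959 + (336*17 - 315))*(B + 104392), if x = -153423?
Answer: -16947220104765594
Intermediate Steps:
B = 36479892045 (B = (69608 - 153423)*(-202848 - 232395) = -83815*(-435243) = 36479892045)
(-469959 + (336*17 - 315))*(B + 104392) = (-469959 + (336*17 - 315))*(36479892045 + 104392) = (-469959 + (5712 - 315))*36479996437 = (-469959 + 5397)*36479996437 = -464562*36479996437 = -16947220104765594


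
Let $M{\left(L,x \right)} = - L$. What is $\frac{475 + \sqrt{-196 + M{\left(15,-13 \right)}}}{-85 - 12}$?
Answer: $- \frac{475}{97} - \frac{i \sqrt{211}}{97} \approx -4.8969 - 0.14975 i$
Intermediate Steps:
$\frac{475 + \sqrt{-196 + M{\left(15,-13 \right)}}}{-85 - 12} = \frac{475 + \sqrt{-196 - 15}}{-85 - 12} = \frac{475 + \sqrt{-196 - 15}}{-97} = \left(475 + \sqrt{-211}\right) \left(- \frac{1}{97}\right) = \left(475 + i \sqrt{211}\right) \left(- \frac{1}{97}\right) = - \frac{475}{97} - \frac{i \sqrt{211}}{97}$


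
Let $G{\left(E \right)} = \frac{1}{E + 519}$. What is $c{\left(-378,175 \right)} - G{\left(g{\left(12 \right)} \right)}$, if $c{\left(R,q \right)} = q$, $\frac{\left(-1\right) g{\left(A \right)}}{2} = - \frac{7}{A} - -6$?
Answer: $\frac{533569}{3049} \approx 175.0$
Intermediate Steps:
$g{\left(A \right)} = -12 + \frac{14}{A}$ ($g{\left(A \right)} = - 2 \left(- \frac{7}{A} - -6\right) = - 2 \left(- \frac{7}{A} + 6\right) = - 2 \left(6 - \frac{7}{A}\right) = -12 + \frac{14}{A}$)
$G{\left(E \right)} = \frac{1}{519 + E}$
$c{\left(-378,175 \right)} - G{\left(g{\left(12 \right)} \right)} = 175 - \frac{1}{519 - \left(12 - \frac{14}{12}\right)} = 175 - \frac{1}{519 + \left(-12 + 14 \cdot \frac{1}{12}\right)} = 175 - \frac{1}{519 + \left(-12 + \frac{7}{6}\right)} = 175 - \frac{1}{519 - \frac{65}{6}} = 175 - \frac{1}{\frac{3049}{6}} = 175 - \frac{6}{3049} = \frac{533569}{3049}$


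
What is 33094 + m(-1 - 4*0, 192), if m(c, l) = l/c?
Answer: 32902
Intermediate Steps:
33094 + m(-1 - 4*0, 192) = 33094 + 192/(-1 - 4*0) = 33094 + 192/(-1 + 0) = 33094 + 192/(-1) = 33094 + 192*(-1) = 33094 - 192 = 32902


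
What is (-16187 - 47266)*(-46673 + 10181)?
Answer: 2315526876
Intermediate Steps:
(-16187 - 47266)*(-46673 + 10181) = -63453*(-36492) = 2315526876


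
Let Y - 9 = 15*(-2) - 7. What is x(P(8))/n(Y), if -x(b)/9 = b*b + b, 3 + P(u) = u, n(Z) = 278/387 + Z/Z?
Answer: -20898/133 ≈ -157.13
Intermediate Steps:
Y = -28 (Y = 9 + (15*(-2) - 7) = 9 + (-30 - 7) = 9 - 37 = -28)
n(Z) = 665/387 (n(Z) = 278*(1/387) + 1 = 278/387 + 1 = 665/387)
P(u) = -3 + u
x(b) = -9*b - 9*b² (x(b) = -9*(b*b + b) = -9*(b² + b) = -9*(b + b²) = -9*b - 9*b²)
x(P(8))/n(Y) = (-9*(-3 + 8)*(1 + (-3 + 8)))/(665/387) = -9*5*(1 + 5)*(387/665) = -9*5*6*(387/665) = -270*387/665 = -20898/133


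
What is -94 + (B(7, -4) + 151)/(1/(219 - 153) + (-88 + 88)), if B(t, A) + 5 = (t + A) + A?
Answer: 9476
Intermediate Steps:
B(t, A) = -5 + t + 2*A (B(t, A) = -5 + ((t + A) + A) = -5 + ((A + t) + A) = -5 + (t + 2*A) = -5 + t + 2*A)
-94 + (B(7, -4) + 151)/(1/(219 - 153) + (-88 + 88)) = -94 + ((-5 + 7 + 2*(-4)) + 151)/(1/(219 - 153) + (-88 + 88)) = -94 + ((-5 + 7 - 8) + 151)/(1/66 + 0) = -94 + (-6 + 151)/(1/66 + 0) = -94 + 145/(1/66) = -94 + 145*66 = -94 + 9570 = 9476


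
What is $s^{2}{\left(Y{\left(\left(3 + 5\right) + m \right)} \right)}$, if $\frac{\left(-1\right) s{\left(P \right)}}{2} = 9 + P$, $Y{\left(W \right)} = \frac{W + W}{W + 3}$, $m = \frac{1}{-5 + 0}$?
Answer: $\frac{35344}{81} \approx 436.35$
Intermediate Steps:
$m = - \frac{1}{5}$ ($m = \frac{1}{-5} = - \frac{1}{5} \approx -0.2$)
$Y{\left(W \right)} = \frac{2 W}{3 + W}$
$s{\left(P \right)} = -18 - 2 P$ ($s{\left(P \right)} = - 2 \left(9 + P\right) = -18 - 2 P$)
$s^{2}{\left(Y{\left(\left(3 + 5\right) + m \right)} \right)} = \left(-18 - 2 \frac{2 \left(\left(3 + 5\right) - \frac{1}{5}\right)}{3 + \left(\left(3 + 5\right) - \frac{1}{5}\right)}\right)^{2} = \left(-18 - 2 \frac{2 \left(8 - \frac{1}{5}\right)}{3 + \left(8 - \frac{1}{5}\right)}\right)^{2} = \left(-18 - 2 \cdot 2 \cdot \frac{39}{5} \frac{1}{3 + \frac{39}{5}}\right)^{2} = \left(-18 - 2 \cdot 2 \cdot \frac{39}{5} \frac{1}{\frac{54}{5}}\right)^{2} = \left(-18 - 2 \cdot 2 \cdot \frac{39}{5} \cdot \frac{5}{54}\right)^{2} = \left(-18 - \frac{26}{9}\right)^{2} = \left(- \frac{188}{9}\right)^{2} = \frac{35344}{81}$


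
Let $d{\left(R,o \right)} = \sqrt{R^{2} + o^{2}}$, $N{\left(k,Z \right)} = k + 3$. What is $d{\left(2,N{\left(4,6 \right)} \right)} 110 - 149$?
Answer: $-149 + 110 \sqrt{53} \approx 651.81$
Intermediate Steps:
$N{\left(k,Z \right)} = 3 + k$
$d{\left(2,N{\left(4,6 \right)} \right)} 110 - 149 = \sqrt{2^{2} + \left(3 + 4\right)^{2}} \cdot 110 - 149 = \sqrt{4 + 7^{2}} \cdot 110 - 149 = \sqrt{4 + 49} \cdot 110 - 149 = \sqrt{53} \cdot 110 - 149 = 110 \sqrt{53} - 149 = -149 + 110 \sqrt{53}$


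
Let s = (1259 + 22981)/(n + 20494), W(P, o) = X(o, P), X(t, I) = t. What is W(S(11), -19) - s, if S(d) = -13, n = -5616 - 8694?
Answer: -17717/773 ≈ -22.920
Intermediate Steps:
n = -14310
W(P, o) = o
s = 3030/773 (s = (1259 + 22981)/(-14310 + 20494) = 24240/6184 = 24240*(1/6184) = 3030/773 ≈ 3.9198)
W(S(11), -19) - s = -19 - 1*3030/773 = -19 - 3030/773 = -17717/773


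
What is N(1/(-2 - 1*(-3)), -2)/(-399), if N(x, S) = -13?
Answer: 13/399 ≈ 0.032581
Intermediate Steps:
N(1/(-2 - 1*(-3)), -2)/(-399) = -13/(-399) = -13*(-1/399) = 13/399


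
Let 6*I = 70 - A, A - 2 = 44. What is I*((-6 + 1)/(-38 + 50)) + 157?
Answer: 466/3 ≈ 155.33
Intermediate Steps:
A = 46 (A = 2 + 44 = 46)
I = 4 (I = (70 - 1*46)/6 = (70 - 46)/6 = (1/6)*24 = 4)
I*((-6 + 1)/(-38 + 50)) + 157 = 4*((-6 + 1)/(-38 + 50)) + 157 = 4*(-5/12) + 157 = -5/3 + 157 = 466/3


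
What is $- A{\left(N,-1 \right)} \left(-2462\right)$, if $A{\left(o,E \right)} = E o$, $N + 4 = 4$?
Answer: $0$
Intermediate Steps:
$N = 0$ ($N = -4 + 4 = 0$)
$- A{\left(N,-1 \right)} \left(-2462\right) = - \left(-1\right) 0 \left(-2462\right) = \left(-1\right) 0 \left(-2462\right) = 0 \left(-2462\right) = 0$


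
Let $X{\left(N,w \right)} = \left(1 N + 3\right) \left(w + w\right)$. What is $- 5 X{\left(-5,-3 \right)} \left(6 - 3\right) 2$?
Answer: $-360$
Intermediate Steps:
$X{\left(N,w \right)} = 2 w \left(3 + N\right)$ ($X{\left(N,w \right)} = \left(N + 3\right) 2 w = \left(3 + N\right) 2 w = 2 w \left(3 + N\right)$)
$- 5 X{\left(-5,-3 \right)} \left(6 - 3\right) 2 = - 5 \cdot 2 \left(-3\right) \left(3 - 5\right) \left(6 - 3\right) 2 = - 5 \cdot 2 \left(-3\right) \left(-2\right) 3 \cdot 2 = - 5 \cdot 12 \cdot 6 = \left(-5\right) 72 = -360$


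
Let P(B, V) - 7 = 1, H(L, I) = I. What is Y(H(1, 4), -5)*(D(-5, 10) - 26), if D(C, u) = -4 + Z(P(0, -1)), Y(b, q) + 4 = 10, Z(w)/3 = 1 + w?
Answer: -18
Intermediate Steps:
P(B, V) = 8 (P(B, V) = 7 + 1 = 8)
Z(w) = 3 + 3*w (Z(w) = 3*(1 + w) = 3 + 3*w)
Y(b, q) = 6 (Y(b, q) = -4 + 10 = 6)
D(C, u) = 23 (D(C, u) = -4 + (3 + 3*8) = -4 + (3 + 24) = -4 + 27 = 23)
Y(H(1, 4), -5)*(D(-5, 10) - 26) = 6*(23 - 26) = 6*(-3) = -18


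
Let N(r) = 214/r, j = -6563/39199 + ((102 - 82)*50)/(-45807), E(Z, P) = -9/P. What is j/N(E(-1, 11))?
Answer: 1019491023/1408938515974 ≈ 0.00072359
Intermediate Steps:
j = -339830341/1795588593 (j = -6563*1/39199 + (20*50)*(-1/45807) = -6563/39199 + 1000*(-1/45807) = -6563/39199 - 1000/45807 = -339830341/1795588593 ≈ -0.18926)
j/N(E(-1, 11)) = -339830341/(1795588593*(214/((-9/11)))) = -339830341/(1795588593*(214/((-9*1/11)))) = -339830341/(1795588593*(214/(-9/11))) = -339830341/(1795588593*(214*(-11/9))) = -339830341/(1795588593*(-2354/9)) = -339830341/1795588593*(-9/2354) = 1019491023/1408938515974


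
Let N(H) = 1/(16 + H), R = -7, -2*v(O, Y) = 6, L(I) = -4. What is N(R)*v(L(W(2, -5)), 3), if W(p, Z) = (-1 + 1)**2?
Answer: -1/3 ≈ -0.33333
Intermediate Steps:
W(p, Z) = 0 (W(p, Z) = 0**2 = 0)
v(O, Y) = -3 (v(O, Y) = -1/2*6 = -3)
N(R)*v(L(W(2, -5)), 3) = -3/(16 - 7) = -3/9 = (1/9)*(-3) = -1/3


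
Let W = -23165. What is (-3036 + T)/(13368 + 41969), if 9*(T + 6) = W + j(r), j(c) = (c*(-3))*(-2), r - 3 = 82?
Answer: -50033/498033 ≈ -0.10046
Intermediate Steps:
r = 85 (r = 3 + 82 = 85)
j(c) = 6*c (j(c) = -3*c*(-2) = 6*c)
T = -22709/9 (T = -6 + (-23165 + 6*85)/9 = -6 + (-23165 + 510)/9 = -6 + (1/9)*(-22655) = -6 - 22655/9 = -22709/9 ≈ -2523.2)
(-3036 + T)/(13368 + 41969) = (-3036 - 22709/9)/(13368 + 41969) = -50033/9/55337 = -50033/9*1/55337 = -50033/498033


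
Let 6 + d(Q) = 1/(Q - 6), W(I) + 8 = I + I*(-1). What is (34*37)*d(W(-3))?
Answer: -53465/7 ≈ -7637.9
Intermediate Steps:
W(I) = -8 (W(I) = -8 + (I + I*(-1)) = -8 + (I - I) = -8 + 0 = -8)
d(Q) = -6 + 1/(-6 + Q) (d(Q) = -6 + 1/(Q - 6) = -6 + 1/(-6 + Q))
(34*37)*d(W(-3)) = (34*37)*((37 - 6*(-8))/(-6 - 8)) = 1258*((37 + 48)/(-14)) = 1258*(-1/14*85) = 1258*(-85/14) = -53465/7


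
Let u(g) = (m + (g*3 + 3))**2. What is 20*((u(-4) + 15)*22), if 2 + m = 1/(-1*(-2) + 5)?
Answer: 2864840/49 ≈ 58466.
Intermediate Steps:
m = -13/7 (m = -2 + 1/(-1*(-2) + 5) = -2 + 1/(2 + 5) = -2 + 1/7 = -13/7 ≈ -1.8571)
u(g) = (8/7 + 3*g)**2 (u(g) = (-13/7 + (g*3 + 3))**2 = (-13/7 + (3*g + 3))**2 = (-13/7 + (3 + 3*g))**2 = (8/7 + 3*g)**2)
20*((u(-4) + 15)*22) = 20*(((8 + 21*(-4))**2/49 + 15)*22) = 20*(((8 - 84)**2/49 + 15)*22) = 20*(((1/49)*(-76)**2 + 15)*22) = 20*(((1/49)*5776 + 15)*22) = 20*((5776/49 + 15)*22) = 20*((6511/49)*22) = 20*(143242/49) = 2864840/49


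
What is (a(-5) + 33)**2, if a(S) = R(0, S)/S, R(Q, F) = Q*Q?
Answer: 1089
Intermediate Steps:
R(Q, F) = Q**2
a(S) = 0 (a(S) = 0**2/S = 0/S = 0)
(a(-5) + 33)**2 = (0 + 33)**2 = 33**2 = 1089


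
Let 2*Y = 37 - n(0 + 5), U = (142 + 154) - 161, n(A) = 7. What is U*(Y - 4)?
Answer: 1485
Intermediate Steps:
U = 135 (U = 296 - 161 = 135)
Y = 15 (Y = (37 - 1*7)/2 = (37 - 7)/2 = (½)*30 = 15)
U*(Y - 4) = 135*(15 - 4) = 135*11 = 1485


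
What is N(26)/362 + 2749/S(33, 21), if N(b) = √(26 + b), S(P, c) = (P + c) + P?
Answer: 2749/87 + √13/181 ≈ 31.618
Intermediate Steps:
S(P, c) = c + 2*P
N(26)/362 + 2749/S(33, 21) = √(26 + 26)/362 + 2749/(21 + 2*33) = √52*(1/362) + 2749/(21 + 66) = (2*√13)*(1/362) + 2749/87 = √13/181 + 2749*(1/87) = √13/181 + 2749/87 = 2749/87 + √13/181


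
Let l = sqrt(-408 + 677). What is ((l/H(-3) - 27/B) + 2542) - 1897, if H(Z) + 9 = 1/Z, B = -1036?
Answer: 668247/1036 - 3*sqrt(269)/28 ≈ 643.27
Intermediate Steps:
l = sqrt(269) ≈ 16.401
H(Z) = -9 + 1/Z
((l/H(-3) - 27/B) + 2542) - 1897 = ((sqrt(269)/(-9 + 1/(-3)) - 27/(-1036)) + 2542) - 1897 = ((sqrt(269)/(-9 - 1/3) - 27*(-1/1036)) + 2542) - 1897 = ((sqrt(269)/(-28/3) + 27/1036) + 2542) - 1897 = ((sqrt(269)*(-3/28) + 27/1036) + 2542) - 1897 = ((-3*sqrt(269)/28 + 27/1036) + 2542) - 1897 = ((27/1036 - 3*sqrt(269)/28) + 2542) - 1897 = (2633539/1036 - 3*sqrt(269)/28) - 1897 = 668247/1036 - 3*sqrt(269)/28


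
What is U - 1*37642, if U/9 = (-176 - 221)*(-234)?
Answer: 798440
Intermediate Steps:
U = 836082 (U = 9*((-176 - 221)*(-234)) = 9*(-397*(-234)) = 9*92898 = 836082)
U - 1*37642 = 836082 - 1*37642 = 836082 - 37642 = 798440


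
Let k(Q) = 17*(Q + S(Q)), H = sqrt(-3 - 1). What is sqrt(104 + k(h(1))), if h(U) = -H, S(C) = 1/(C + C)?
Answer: sqrt(416 - 119*I)/2 ≈ 10.3 - 1.4442*I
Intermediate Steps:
S(C) = 1/(2*C)
H = 2*I (H = sqrt(-4) = 2*I ≈ 2.0*I)
h(U) = -2*I
k(Q) = 17*Q + 17/(2*Q) (k(Q) = 17*(Q + 1/(2*Q)) = 17*Q + 17/(2*Q))
sqrt(104 + k(h(1))) = sqrt(104 + (17*(-2*I) + 17/(2*((-2*I))))) = sqrt(104 + (-34*I + 17*(I/2)/2)) = sqrt(104 + (-34*I + 17*I/4)) = sqrt(104 - 119*I/4)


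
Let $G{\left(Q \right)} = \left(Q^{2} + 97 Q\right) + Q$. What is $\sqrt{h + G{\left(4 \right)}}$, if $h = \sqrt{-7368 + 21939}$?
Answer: $\sqrt{408 + 3 \sqrt{1619}} \approx 22.994$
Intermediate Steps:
$G{\left(Q \right)} = Q^{2} + 98 Q$
$h = 3 \sqrt{1619}$ ($h = \sqrt{14571} = 3 \sqrt{1619} \approx 120.71$)
$\sqrt{h + G{\left(4 \right)}} = \sqrt{3 \sqrt{1619} + 4 \left(98 + 4\right)} = \sqrt{3 \sqrt{1619} + 4 \cdot 102} = \sqrt{3 \sqrt{1619} + 408} = \sqrt{408 + 3 \sqrt{1619}}$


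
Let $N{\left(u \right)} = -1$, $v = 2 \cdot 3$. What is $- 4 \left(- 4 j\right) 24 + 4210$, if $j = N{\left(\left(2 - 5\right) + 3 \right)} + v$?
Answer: $6130$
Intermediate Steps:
$v = 6$
$j = 5$ ($j = -1 + 6 = 5$)
$- 4 \left(- 4 j\right) 24 + 4210 = - 4 \left(\left(-4\right) 5\right) 24 + 4210 = \left(-4\right) \left(-20\right) 24 + 4210 = 80 \cdot 24 + 4210 = 1920 + 4210 = 6130$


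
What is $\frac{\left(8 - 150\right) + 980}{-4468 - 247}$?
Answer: $- \frac{838}{4715} \approx -0.17773$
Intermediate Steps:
$\frac{\left(8 - 150\right) + 980}{-4468 - 247} = \frac{\left(8 - 150\right) + 980}{-4715} = \left(-142 + 980\right) \left(- \frac{1}{4715}\right) = 838 \left(- \frac{1}{4715}\right) = - \frac{838}{4715}$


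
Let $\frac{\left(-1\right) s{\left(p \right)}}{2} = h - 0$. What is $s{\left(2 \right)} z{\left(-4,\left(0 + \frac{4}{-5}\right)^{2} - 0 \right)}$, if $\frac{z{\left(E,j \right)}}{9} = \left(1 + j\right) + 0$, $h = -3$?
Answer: $\frac{2214}{25} \approx 88.56$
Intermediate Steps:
$z{\left(E,j \right)} = 9 + 9 j$ ($z{\left(E,j \right)} = 9 \left(\left(1 + j\right) + 0\right) = 9 \left(1 + j\right) = 9 + 9 j$)
$s{\left(p \right)} = 6$ ($s{\left(p \right)} = - 2 \left(-3 - 0\right) = - 2 \left(-3 + 0\right) = \left(-2\right) \left(-3\right) = 6$)
$s{\left(2 \right)} z{\left(-4,\left(0 + \frac{4}{-5}\right)^{2} - 0 \right)} = 6 \left(9 + 9 \left(\left(0 + \frac{4}{-5}\right)^{2} - 0\right)\right) = 6 \left(9 + 9 \left(\left(0 + 4 \left(- \frac{1}{5}\right)\right)^{2} + 0\right)\right) = 6 \left(9 + 9 \left(\left(0 - \frac{4}{5}\right)^{2} + 0\right)\right) = 6 \left(9 + 9 \left(\left(- \frac{4}{5}\right)^{2} + 0\right)\right) = 6 \left(9 + 9 \left(\frac{16}{25} + 0\right)\right) = 6 \left(9 + 9 \cdot \frac{16}{25}\right) = 6 \left(9 + \frac{144}{25}\right) = 6 \cdot \frac{369}{25} = \frac{2214}{25}$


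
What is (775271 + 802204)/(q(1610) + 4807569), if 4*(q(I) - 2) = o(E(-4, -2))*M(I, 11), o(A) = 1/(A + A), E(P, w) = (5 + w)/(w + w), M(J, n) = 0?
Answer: 1577475/4807571 ≈ 0.32812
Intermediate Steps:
E(P, w) = (5 + w)/(2*w) (E(P, w) = (5 + w)/((2*w)) = (5 + w)*(1/(2*w)) = (5 + w)/(2*w))
o(A) = 1/(2*A)
q(I) = 2 (q(I) = 2 + ((1/(2*(((½)*(5 - 2)/(-2)))))*0)/4 = 2 + ((1/(2*(((½)*(-½)*3))))*0)/4 = 2 + ((1/(2*(-¾)))*0)/4 = 2 + (((½)*(-4/3))*0)/4 = 2 + (-⅔*0)/4 = 2 + (¼)*0 = 2 + 0 = 2)
(775271 + 802204)/(q(1610) + 4807569) = (775271 + 802204)/(2 + 4807569) = 1577475/4807571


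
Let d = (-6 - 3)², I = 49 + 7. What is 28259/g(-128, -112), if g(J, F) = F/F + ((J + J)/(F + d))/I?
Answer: 6132203/249 ≈ 24627.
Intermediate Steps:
I = 56
d = 81 (d = (-9)² = 81)
g(J, F) = 1 + J/(28*(81 + F)) (g(J, F) = F/F + ((J + J)/(F + 81))/56 = 1 + ((2*J)/(81 + F))*(1/56) = 1 + (2*J/(81 + F))*(1/56) = 1 + J/(28*(81 + F)))
28259/g(-128, -112) = 28259/(((81 - 112 + (1/28)*(-128))/(81 - 112))) = 28259/(((81 - 112 - 32/7)/(-31))) = 28259/((-1/31*(-249/7))) = 28259/(249/217) = 28259*(217/249) = 6132203/249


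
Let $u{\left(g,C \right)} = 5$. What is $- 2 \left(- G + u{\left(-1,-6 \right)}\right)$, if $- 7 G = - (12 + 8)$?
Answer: $- \frac{30}{7} \approx -4.2857$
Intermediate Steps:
$G = \frac{20}{7}$ ($G = - \frac{\left(-1\right) \left(12 + 8\right)}{7} = - \frac{\left(-1\right) 20}{7} = \left(- \frac{1}{7}\right) \left(-20\right) = \frac{20}{7} \approx 2.8571$)
$- 2 \left(- G + u{\left(-1,-6 \right)}\right) = - 2 \left(\left(-1\right) \frac{20}{7} + 5\right) = - 2 \left(- \frac{20}{7} + 5\right) = \left(-2\right) \frac{15}{7} = - \frac{30}{7}$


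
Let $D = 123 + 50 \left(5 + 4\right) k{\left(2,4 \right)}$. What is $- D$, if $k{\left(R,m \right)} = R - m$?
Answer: $777$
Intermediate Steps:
$D = -777$ ($D = 123 + 50 \left(5 + 4\right) \left(2 - 4\right) = 123 + 50 \cdot 9 \left(2 - 4\right) = 123 + 50 \cdot 9 \left(-2\right) = 123 + 50 \left(-18\right) = 123 - 900 = -777$)
$- D = \left(-1\right) \left(-777\right) = 777$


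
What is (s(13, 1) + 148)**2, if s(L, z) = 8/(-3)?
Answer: 190096/9 ≈ 21122.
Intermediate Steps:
s(L, z) = -8/3 (s(L, z) = 8*(-1/3) = -8/3)
(s(13, 1) + 148)**2 = (-8/3 + 148)**2 = (436/3)**2 = 190096/9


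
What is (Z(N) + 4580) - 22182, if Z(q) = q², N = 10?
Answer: -17502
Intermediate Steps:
(Z(N) + 4580) - 22182 = (10² + 4580) - 22182 = (100 + 4580) - 22182 = 4680 - 22182 = -17502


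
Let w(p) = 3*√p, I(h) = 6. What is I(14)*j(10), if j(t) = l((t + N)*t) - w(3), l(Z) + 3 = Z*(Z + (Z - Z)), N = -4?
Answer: 21582 - 18*√3 ≈ 21551.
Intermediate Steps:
l(Z) = -3 + Z² (l(Z) = -3 + Z*(Z + (Z - Z)) = -3 + Z*(Z + 0) = -3 + Z*Z = -3 + Z²)
j(t) = -3 - 3*√3 + t²*(-4 + t)² (j(t) = (-3 + ((t - 4)*t)²) - 3*√3 = (-3 + ((-4 + t)*t)²) - 3*√3 = (-3 + (t*(-4 + t))²) - 3*√3 = (-3 + t²*(-4 + t)²) - 3*√3 = -3 - 3*√3 + t²*(-4 + t)²)
I(14)*j(10) = 6*(-3 - 3*√3 + 10²*(-4 + 10)²) = 6*(-3 - 3*√3 + 100*6²) = 6*(-3 - 3*√3 + 100*36) = 6*(-3 - 3*√3 + 3600) = 6*(3597 - 3*√3) = 21582 - 18*√3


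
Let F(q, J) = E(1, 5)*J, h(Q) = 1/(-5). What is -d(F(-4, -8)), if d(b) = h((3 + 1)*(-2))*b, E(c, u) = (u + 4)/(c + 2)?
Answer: -24/5 ≈ -4.8000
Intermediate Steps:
h(Q) = -⅕
E(c, u) = (4 + u)/(2 + c)
F(q, J) = 3*J (F(q, J) = ((4 + 5)/(2 + 1))*J = (9/3)*J = ((⅓)*9)*J = 3*J)
d(b) = -b/5
-d(F(-4, -8)) = -(-1)*3*(-8)/5 = -(-1)*(-24)/5 = -1*24/5 = -24/5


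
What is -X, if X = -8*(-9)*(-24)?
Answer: 1728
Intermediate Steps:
X = -1728 (X = 72*(-24) = -1728)
-X = -1*(-1728) = 1728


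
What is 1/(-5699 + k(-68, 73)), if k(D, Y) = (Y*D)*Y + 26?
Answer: -1/368045 ≈ -2.7171e-6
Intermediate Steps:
k(D, Y) = 26 + D*Y**2 (k(D, Y) = (D*Y)*Y + 26 = D*Y**2 + 26 = 26 + D*Y**2)
1/(-5699 + k(-68, 73)) = 1/(-5699 + (26 - 68*73**2)) = 1/(-5699 + (26 - 68*5329)) = 1/(-5699 + (26 - 362372)) = 1/(-5699 - 362346) = 1/(-368045) = -1/368045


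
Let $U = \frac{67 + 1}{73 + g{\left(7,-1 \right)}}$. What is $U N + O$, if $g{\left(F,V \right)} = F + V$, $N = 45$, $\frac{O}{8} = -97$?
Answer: $- \frac{58244}{79} \approx -737.27$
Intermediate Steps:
$O = -776$ ($O = 8 \left(-97\right) = -776$)
$U = \frac{68}{79}$ ($U = \frac{67 + 1}{73 + \left(7 - 1\right)} = \frac{68}{73 + 6} = \frac{68}{79} \approx 0.86076$)
$U N + O = \frac{68}{79} \cdot 45 - 776 = \frac{3060}{79} - 776 = - \frac{58244}{79}$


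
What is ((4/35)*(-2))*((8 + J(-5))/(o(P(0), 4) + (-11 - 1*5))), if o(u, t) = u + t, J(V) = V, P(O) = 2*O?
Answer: 2/35 ≈ 0.057143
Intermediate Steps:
o(u, t) = t + u
((4/35)*(-2))*((8 + J(-5))/(o(P(0), 4) + (-11 - 1*5))) = ((4/35)*(-2))*((8 - 5)/((4 + 2*0) + (-11 - 1*5))) = ((4*(1/35))*(-2))*(3/((4 + 0) + (-11 - 5))) = ((4/35)*(-2))*(3/(4 - 16)) = -24/(35*(-12)) = -24*(-1)/(35*12) = -8/35*(-¼) = 2/35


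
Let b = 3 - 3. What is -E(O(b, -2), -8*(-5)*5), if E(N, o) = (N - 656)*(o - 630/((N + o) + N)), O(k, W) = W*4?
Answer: 3002110/23 ≈ 1.3053e+5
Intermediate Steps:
b = 0
O(k, W) = 4*W
E(N, o) = (-656 + N)*(o - 630/(o + 2*N))
-E(O(b, -2), -8*(-5)*5) = -(413280 - 656*(-8*(-5)*5)² - 2520*(-2) + (4*(-2))*(-8*(-5)*5)² - 1312*4*(-2)*-8*(-5)*5 + 2*(-8*(-5)*5)*(4*(-2))²)/(-8*(-5)*5 + 2*(4*(-2))) = -(413280 - 656*(40*5)² - 630*(-8) - 8*(40*5)² - 1312*(-8)*40*5 + 2*(40*5)*(-8)²)/(40*5 + 2*(-8)) = -(413280 - 656*200² + 5040 - 8*200² - 1312*(-8)*200 + 2*200*64)/(200 - 16) = -(413280 - 656*40000 + 5040 - 8*40000 + 2099200 + 25600)/184 = -(413280 - 26240000 + 5040 - 320000 + 2099200 + 25600)/184 = -(-24016880)/184 = -1*(-3002110/23) = 3002110/23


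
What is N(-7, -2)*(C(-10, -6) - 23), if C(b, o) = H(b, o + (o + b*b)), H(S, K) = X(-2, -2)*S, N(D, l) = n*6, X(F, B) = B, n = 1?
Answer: -18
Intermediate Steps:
N(D, l) = 6 (N(D, l) = 1*6 = 6)
H(S, K) = -2*S
C(b, o) = -2*b
N(-7, -2)*(C(-10, -6) - 23) = 6*(-2*(-10) - 23) = 6*(20 - 23) = 6*(-3) = -18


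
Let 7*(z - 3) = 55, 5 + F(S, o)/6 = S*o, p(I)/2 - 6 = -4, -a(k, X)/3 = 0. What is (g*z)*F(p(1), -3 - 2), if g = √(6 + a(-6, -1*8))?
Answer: -11400*√6/7 ≈ -3989.2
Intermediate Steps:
a(k, X) = 0 (a(k, X) = -3*0 = 0)
p(I) = 4 (p(I) = 12 + 2*(-4) = 12 - 8 = 4)
F(S, o) = -30 + 6*S*o (F(S, o) = -30 + 6*(S*o) = -30 + 6*S*o)
z = 76/7 (z = 3 + (⅐)*55 = 3 + 55/7 = 76/7 ≈ 10.857)
g = √6 (g = √(6 + 0) = √6 ≈ 2.4495)
(g*z)*F(p(1), -3 - 2) = (√6*(76/7))*(-30 + 6*4*(-3 - 2)) = (76*√6/7)*(-30 + 6*4*(-5)) = (76*√6/7)*(-30 - 120) = (76*√6/7)*(-150) = -11400*√6/7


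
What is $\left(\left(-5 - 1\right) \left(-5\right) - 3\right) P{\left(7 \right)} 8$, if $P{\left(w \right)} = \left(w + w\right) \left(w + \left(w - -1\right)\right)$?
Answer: $45360$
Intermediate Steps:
$P{\left(w \right)} = 2 w \left(1 + 2 w\right)$ ($P{\left(w \right)} = 2 w \left(w + \left(w + 1\right)\right) = 2 w \left(w + \left(1 + w\right)\right) = 2 w \left(1 + 2 w\right)$)
$\left(\left(-5 - 1\right) \left(-5\right) - 3\right) P{\left(7 \right)} 8 = \left(\left(-5 - 1\right) \left(-5\right) - 3\right) 2 \cdot 7 \left(1 + 2 \cdot 7\right) 8 = \left(\left(-6\right) \left(-5\right) - 3\right) 2 \cdot 7 \left(1 + 14\right) 8 = \left(30 - 3\right) 2 \cdot 7 \cdot 15 \cdot 8 = 27 \cdot 210 \cdot 8 = 5670 \cdot 8 = 45360$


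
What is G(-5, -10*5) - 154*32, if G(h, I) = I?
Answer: -4978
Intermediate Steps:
G(-5, -10*5) - 154*32 = -10*5 - 154*32 = -50 - 4928 = -4978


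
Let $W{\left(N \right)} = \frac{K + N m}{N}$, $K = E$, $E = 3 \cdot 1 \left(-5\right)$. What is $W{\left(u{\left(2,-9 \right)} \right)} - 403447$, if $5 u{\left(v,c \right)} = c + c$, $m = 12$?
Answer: $- \frac{2420585}{6} \approx -4.0343 \cdot 10^{5}$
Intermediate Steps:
$E = -15$ ($E = 3 \left(-5\right) = -15$)
$K = -15$
$u{\left(v,c \right)} = \frac{2 c}{5}$ ($u{\left(v,c \right)} = \frac{c + c}{5} = \frac{2 c}{5}$)
$W{\left(N \right)} = \frac{-15 + 12 N}{N}$ ($W{\left(N \right)} = \frac{-15 + N 12}{N} = \frac{-15 + 12 N}{N}$)
$W{\left(u{\left(2,-9 \right)} \right)} - 403447 = \left(12 - \frac{15}{\frac{2}{5} \left(-9\right)}\right) - 403447 = \left(12 - \frac{15}{- \frac{18}{5}}\right) - 403447 = \left(12 - - \frac{25}{6}\right) - 403447 = \left(12 + \frac{25}{6}\right) - 403447 = \frac{97}{6} - 403447 = - \frac{2420585}{6}$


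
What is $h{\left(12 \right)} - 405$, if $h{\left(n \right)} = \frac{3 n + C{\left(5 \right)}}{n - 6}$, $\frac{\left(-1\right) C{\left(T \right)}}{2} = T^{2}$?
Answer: $- \frac{1222}{3} \approx -407.33$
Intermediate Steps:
$C{\left(T \right)} = - 2 T^{2}$
$h{\left(n \right)} = \frac{-50 + 3 n}{-6 + n}$ ($h{\left(n \right)} = \frac{3 n - 2 \cdot 5^{2}}{n - 6} = \frac{3 n - 50}{-6 + n} = \frac{-50 + 3 n}{-6 + n}$)
$h{\left(12 \right)} - 405 = \frac{-50 + 3 \cdot 12}{-6 + 12} - 405 = \frac{-50 + 36}{6} - 405 = \frac{1}{6} \left(-14\right) - 405 = - \frac{7}{3} - 405 = - \frac{1222}{3}$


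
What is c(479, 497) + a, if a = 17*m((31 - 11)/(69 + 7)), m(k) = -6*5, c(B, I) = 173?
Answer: -337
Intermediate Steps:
m(k) = -30
a = -510 (a = 17*(-30) = -510)
c(479, 497) + a = 173 - 510 = -337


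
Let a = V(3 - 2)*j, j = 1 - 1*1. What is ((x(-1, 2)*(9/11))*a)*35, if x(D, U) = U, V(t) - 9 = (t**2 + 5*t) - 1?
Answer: 0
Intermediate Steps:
V(t) = 8 + t**2 + 5*t (V(t) = 9 + ((t**2 + 5*t) - 1) = 9 + (-1 + t**2 + 5*t) = 8 + t**2 + 5*t)
j = 0 (j = 1 - 1 = 0)
a = 0 (a = (8 + (3 - 2)**2 + 5*(3 - 2))*0 = (8 + 1**2 + 5*1)*0 = (8 + 1 + 5)*0 = 14*0 = 0)
((x(-1, 2)*(9/11))*a)*35 = ((2*(9/11))*0)*35 = ((18/11)*0)*35 = 0*35 = 0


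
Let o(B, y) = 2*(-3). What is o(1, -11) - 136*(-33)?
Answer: 4482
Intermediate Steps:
o(B, y) = -6
o(1, -11) - 136*(-33) = -6 - 136*(-33) = -6 + 4488 = 4482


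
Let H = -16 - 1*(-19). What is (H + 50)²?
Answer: 2809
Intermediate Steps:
H = 3 (H = -16 + 19 = 3)
(H + 50)² = (3 + 50)² = 53² = 2809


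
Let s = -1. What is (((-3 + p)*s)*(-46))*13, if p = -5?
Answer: -4784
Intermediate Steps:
(((-3 + p)*s)*(-46))*13 = (((-3 - 5)*(-1))*(-46))*13 = (-8*(-1)*(-46))*13 = (8*(-46))*13 = -368*13 = -4784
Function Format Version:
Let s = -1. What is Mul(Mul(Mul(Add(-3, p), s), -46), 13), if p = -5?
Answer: -4784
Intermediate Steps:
Mul(Mul(Mul(Add(-3, p), s), -46), 13) = Mul(Mul(Mul(Add(-3, -5), -1), -46), 13) = Mul(Mul(Mul(-8, -1), -46), 13) = Mul(Mul(8, -46), 13) = Mul(-368, 13) = -4784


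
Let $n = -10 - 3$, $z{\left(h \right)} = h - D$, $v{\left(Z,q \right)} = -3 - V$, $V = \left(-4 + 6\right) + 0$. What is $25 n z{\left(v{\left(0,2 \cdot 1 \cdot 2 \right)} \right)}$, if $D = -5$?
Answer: $0$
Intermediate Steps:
$V = 2$ ($V = 2 + 0 = 2$)
$v{\left(Z,q \right)} = -5$ ($v{\left(Z,q \right)} = -3 - 2 = -5$)
$z{\left(h \right)} = 5 + h$ ($z{\left(h \right)} = h - -5 = h + 5 = 5 + h$)
$n = -13$
$25 n z{\left(v{\left(0,2 \cdot 1 \cdot 2 \right)} \right)} = 25 \left(-13\right) \left(5 - 5\right) = \left(-325\right) 0 = 0$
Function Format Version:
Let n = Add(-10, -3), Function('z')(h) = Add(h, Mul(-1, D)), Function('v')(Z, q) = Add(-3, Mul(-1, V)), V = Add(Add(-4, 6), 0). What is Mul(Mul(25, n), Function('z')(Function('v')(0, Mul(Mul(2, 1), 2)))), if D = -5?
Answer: 0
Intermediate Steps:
V = 2 (V = Add(2, 0) = 2)
Function('v')(Z, q) = -5 (Function('v')(Z, q) = Add(-3, Mul(-1, 2)) = Add(-3, -2) = -5)
Function('z')(h) = Add(5, h) (Function('z')(h) = Add(h, Mul(-1, -5)) = Add(h, 5) = Add(5, h))
n = -13
Mul(Mul(25, n), Function('z')(Function('v')(0, Mul(Mul(2, 1), 2)))) = Mul(Mul(25, -13), Add(5, -5)) = Mul(-325, 0) = 0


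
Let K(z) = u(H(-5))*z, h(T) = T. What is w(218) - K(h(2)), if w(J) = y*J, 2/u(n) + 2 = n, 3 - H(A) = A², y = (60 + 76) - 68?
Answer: 88945/6 ≈ 14824.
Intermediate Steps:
y = 68 (y = 136 - 68 = 68)
H(A) = 3 - A²
u(n) = 2/(-2 + n)
K(z) = -z/12 (K(z) = (2/(-2 + (3 - 1*(-5)²)))*z = (2/(-2 + (3 - 1*25)))*z = (2/(-2 + (3 - 25)))*z = (2/(-2 - 22))*z = (2/(-24))*z = (2*(-1/24))*z = -z/12)
w(J) = 68*J
w(218) - K(h(2)) = 68*218 - (-1)*2/12 = 14824 - 1*(-⅙) = 14824 + ⅙ = 88945/6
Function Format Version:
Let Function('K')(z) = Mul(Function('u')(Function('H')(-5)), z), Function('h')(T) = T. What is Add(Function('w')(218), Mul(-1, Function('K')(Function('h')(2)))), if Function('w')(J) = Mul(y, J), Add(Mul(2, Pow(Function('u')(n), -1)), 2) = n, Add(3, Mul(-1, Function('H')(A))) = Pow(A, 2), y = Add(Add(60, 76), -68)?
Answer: Rational(88945, 6) ≈ 14824.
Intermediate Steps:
y = 68 (y = Add(136, -68) = 68)
Function('H')(A) = Add(3, Mul(-1, Pow(A, 2)))
Function('u')(n) = Mul(2, Pow(Add(-2, n), -1))
Function('K')(z) = Mul(Rational(-1, 12), z) (Function('K')(z) = Mul(Mul(2, Pow(Add(-2, Add(3, Mul(-1, Pow(-5, 2)))), -1)), z) = Mul(Mul(2, Pow(Add(-2, Add(3, Mul(-1, 25))), -1)), z) = Mul(Mul(2, Pow(Add(-2, Add(3, -25)), -1)), z) = Mul(Mul(2, Pow(Add(-2, -22), -1)), z) = Mul(Mul(2, Pow(-24, -1)), z) = Mul(Mul(2, Rational(-1, 24)), z) = Mul(Rational(-1, 12), z))
Function('w')(J) = Mul(68, J)
Add(Function('w')(218), Mul(-1, Function('K')(Function('h')(2)))) = Add(Mul(68, 218), Mul(-1, Mul(Rational(-1, 12), 2))) = Add(14824, Mul(-1, Rational(-1, 6))) = Add(14824, Rational(1, 6)) = Rational(88945, 6)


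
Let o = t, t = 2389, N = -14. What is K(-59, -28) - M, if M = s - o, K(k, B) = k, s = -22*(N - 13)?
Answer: 1736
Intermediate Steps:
s = 594 (s = -22*(-14 - 13) = -22*(-27) = 594)
o = 2389
M = -1795 (M = 594 - 1*2389 = 594 - 2389 = -1795)
K(-59, -28) - M = -59 - 1*(-1795) = -59 + 1795 = 1736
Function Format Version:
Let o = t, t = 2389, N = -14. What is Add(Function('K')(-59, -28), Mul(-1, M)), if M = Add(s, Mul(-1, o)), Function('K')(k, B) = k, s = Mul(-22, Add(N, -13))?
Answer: 1736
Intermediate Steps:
s = 594 (s = Mul(-22, Add(-14, -13)) = Mul(-22, -27) = 594)
o = 2389
M = -1795 (M = Add(594, Mul(-1, 2389)) = Add(594, -2389) = -1795)
Add(Function('K')(-59, -28), Mul(-1, M)) = Add(-59, Mul(-1, -1795)) = Add(-59, 1795) = 1736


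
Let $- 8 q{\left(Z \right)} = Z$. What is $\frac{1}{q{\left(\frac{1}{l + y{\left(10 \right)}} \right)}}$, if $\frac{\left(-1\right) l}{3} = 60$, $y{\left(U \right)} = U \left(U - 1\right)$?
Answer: $720$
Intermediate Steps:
$y{\left(U \right)} = U \left(-1 + U\right)$
$l = -180$ ($l = \left(-3\right) 60 = -180$)
$q{\left(Z \right)} = - \frac{Z}{8}$
$\frac{1}{q{\left(\frac{1}{l + y{\left(10 \right)}} \right)}} = \frac{1}{\left(- \frac{1}{8}\right) \frac{1}{-180 + 10 \left(-1 + 10\right)}} = \frac{1}{\left(- \frac{1}{8}\right) \frac{1}{-180 + 10 \cdot 9}} = \frac{1}{\left(- \frac{1}{8}\right) \frac{1}{-180 + 90}} = \frac{1}{\left(- \frac{1}{8}\right) \frac{1}{-90}} = \frac{1}{\left(- \frac{1}{8}\right) \left(- \frac{1}{90}\right)} = \frac{1}{\frac{1}{720}} = 720$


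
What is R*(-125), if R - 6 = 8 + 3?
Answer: -2125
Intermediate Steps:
R = 17 (R = 6 + (8 + 3) = 6 + 11 = 17)
R*(-125) = 17*(-125) = -2125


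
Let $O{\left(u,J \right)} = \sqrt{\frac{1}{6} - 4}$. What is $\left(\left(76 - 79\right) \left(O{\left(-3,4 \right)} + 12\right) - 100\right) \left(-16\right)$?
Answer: $2176 + 8 i \sqrt{138} \approx 2176.0 + 93.979 i$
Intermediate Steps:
$O{\left(u,J \right)} = \frac{i \sqrt{138}}{6}$ ($O{\left(u,J \right)} = \sqrt{\frac{1}{6} - 4} = \sqrt{- \frac{23}{6}} = \frac{i \sqrt{138}}{6}$)
$\left(\left(76 - 79\right) \left(O{\left(-3,4 \right)} + 12\right) - 100\right) \left(-16\right) = \left(\left(76 - 79\right) \left(\frac{i \sqrt{138}}{6} + 12\right) - 100\right) \left(-16\right) = \left(- 3 \left(12 + \frac{i \sqrt{138}}{6}\right) - 100\right) \left(-16\right) = \left(\left(-36 - \frac{i \sqrt{138}}{2}\right) - 100\right) \left(-16\right) = \left(-136 - \frac{i \sqrt{138}}{2}\right) \left(-16\right) = 2176 + 8 i \sqrt{138}$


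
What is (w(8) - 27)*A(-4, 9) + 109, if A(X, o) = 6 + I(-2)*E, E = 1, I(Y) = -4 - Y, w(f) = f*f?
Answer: 257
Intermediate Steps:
w(f) = f**2
A(X, o) = 4 (A(X, o) = 6 + (-4 - 1*(-2))*1 = 6 + (-4 + 2)*1 = 6 - 2*1 = 6 - 2 = 4)
(w(8) - 27)*A(-4, 9) + 109 = (8**2 - 27)*4 + 109 = (64 - 27)*4 + 109 = 37*4 + 109 = 148 + 109 = 257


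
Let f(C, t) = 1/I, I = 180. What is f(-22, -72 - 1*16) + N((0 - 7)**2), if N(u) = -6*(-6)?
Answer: 6481/180 ≈ 36.006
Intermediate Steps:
f(C, t) = 1/180
N(u) = 36
f(-22, -72 - 1*16) + N((0 - 7)**2) = 1/180 + 36 = 6481/180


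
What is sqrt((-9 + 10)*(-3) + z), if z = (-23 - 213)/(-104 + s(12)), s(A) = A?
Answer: I*sqrt(230)/23 ≈ 0.65938*I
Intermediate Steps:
z = 59/23 (z = (-23 - 213)/(-104 + 12) = -236/(-92) = -236*(-1/92) = 59/23 ≈ 2.5652)
sqrt((-9 + 10)*(-3) + z) = sqrt((-9 + 10)*(-3) + 59/23) = sqrt(1*(-3) + 59/23) = sqrt(-3 + 59/23) = sqrt(-10/23) = I*sqrt(230)/23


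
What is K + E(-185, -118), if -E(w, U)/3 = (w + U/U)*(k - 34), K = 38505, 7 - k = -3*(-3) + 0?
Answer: 18633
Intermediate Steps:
k = -2 (k = 7 - (-3*(-3) + 0) = 7 - (9 + 0) = 7 - 1*9 = 7 - 9 = -2)
E(w, U) = 108 + 108*w (E(w, U) = -3*(w + U/U)*(-2 - 34) = -3*(w + 1)*(-36) = -3*(1 + w)*(-36) = -3*(-36 - 36*w) = 108 + 108*w)
K + E(-185, -118) = 38505 + (108 + 108*(-185)) = 38505 + (108 - 19980) = 38505 - 19872 = 18633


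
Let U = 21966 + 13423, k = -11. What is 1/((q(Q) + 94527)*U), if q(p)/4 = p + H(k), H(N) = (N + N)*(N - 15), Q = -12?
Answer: 1/3424487363 ≈ 2.9201e-10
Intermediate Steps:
H(N) = 2*N*(-15 + N) (H(N) = (2*N)*(-15 + N) = 2*N*(-15 + N))
q(p) = 2288 + 4*p (q(p) = 4*(p + 2*(-11)*(-15 - 11)) = 4*(p + 2*(-11)*(-26)) = 4*(p + 572) = 4*(572 + p) = 2288 + 4*p)
U = 35389
1/((q(Q) + 94527)*U) = 1/(((2288 + 4*(-12)) + 94527)*35389) = (1/35389)/((2288 - 48) + 94527) = (1/35389)/(2240 + 94527) = (1/35389)/96767 = (1/96767)*(1/35389) = 1/3424487363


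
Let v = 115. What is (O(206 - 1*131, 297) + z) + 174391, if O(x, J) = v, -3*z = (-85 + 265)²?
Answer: 163706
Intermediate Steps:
z = -10800 (z = -(-85 + 265)²/3 = -⅓*180² = -⅓*32400 = -10800)
O(x, J) = 115
(O(206 - 1*131, 297) + z) + 174391 = (115 - 10800) + 174391 = -10685 + 174391 = 163706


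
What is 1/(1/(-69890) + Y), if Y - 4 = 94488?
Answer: 69890/6604045879 ≈ 1.0583e-5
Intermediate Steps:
Y = 94492 (Y = 4 + 94488 = 94492)
1/(1/(-69890) + Y) = 1/(1/(-69890) + 94492) = 1/(-1/69890 + 94492) = 1/(6604045879/69890) = 69890/6604045879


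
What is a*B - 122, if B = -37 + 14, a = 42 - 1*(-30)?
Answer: -1778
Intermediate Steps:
a = 72 (a = 42 + 30 = 72)
B = -23
a*B - 122 = 72*(-23) - 122 = -1656 - 122 = -1778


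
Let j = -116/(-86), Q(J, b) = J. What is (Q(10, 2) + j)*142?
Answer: 69296/43 ≈ 1611.5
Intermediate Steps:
j = 58/43 (j = -116*(-1/86) = 58/43 ≈ 1.3488)
(Q(10, 2) + j)*142 = (10 + 58/43)*142 = (488/43)*142 = 69296/43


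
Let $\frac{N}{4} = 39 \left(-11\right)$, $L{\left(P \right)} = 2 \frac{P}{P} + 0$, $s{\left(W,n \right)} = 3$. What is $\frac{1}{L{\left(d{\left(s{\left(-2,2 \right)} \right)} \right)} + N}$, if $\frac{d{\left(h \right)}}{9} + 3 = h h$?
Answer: $- \frac{1}{1714} \approx -0.00058343$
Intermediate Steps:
$d{\left(h \right)} = -27 + 9 h^{2}$ ($d{\left(h \right)} = -27 + 9 h h = -27 + 9 h^{2}$)
$L{\left(P \right)} = 2$ ($L{\left(P \right)} = 2 \cdot 1 + 0 = 2 + 0 = 2$)
$N = -1716$ ($N = 4 \cdot 39 \left(-11\right) = 4 \left(-429\right) = -1716$)
$\frac{1}{L{\left(d{\left(s{\left(-2,2 \right)} \right)} \right)} + N} = \frac{1}{2 - 1716} = \frac{1}{-1714} = - \frac{1}{1714}$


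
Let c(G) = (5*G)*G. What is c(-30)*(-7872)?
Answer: -35424000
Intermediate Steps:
c(G) = 5*G**2
c(-30)*(-7872) = (5*(-30)**2)*(-7872) = (5*900)*(-7872) = 4500*(-7872) = -35424000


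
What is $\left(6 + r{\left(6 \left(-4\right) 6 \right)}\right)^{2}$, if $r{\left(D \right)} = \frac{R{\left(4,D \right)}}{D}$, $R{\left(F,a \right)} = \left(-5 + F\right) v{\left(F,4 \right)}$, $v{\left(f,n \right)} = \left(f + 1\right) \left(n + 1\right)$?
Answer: $\frac{790321}{20736} \approx 38.113$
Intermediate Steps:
$v{\left(f,n \right)} = \left(1 + f\right) \left(1 + n\right)$
$R{\left(F,a \right)} = \left(-5 + F\right) \left(5 + 5 F\right)$ ($R{\left(F,a \right)} = \left(-5 + F\right) \left(1 + F + 4 + F 4\right) = \left(-5 + F\right) \left(1 + F + 4 + 4 F\right) = \left(-5 + F\right) \left(5 + 5 F\right)$)
$r{\left(D \right)} = - \frac{25}{D}$ ($r{\left(D \right)} = \frac{5 \left(1 + 4\right) \left(-5 + 4\right)}{D} = \frac{5 \cdot 5 \left(-1\right)}{D} = - \frac{25}{D}$)
$\left(6 + r{\left(6 \left(-4\right) 6 \right)}\right)^{2} = \left(6 - \frac{25}{6 \left(-4\right) 6}\right)^{2} = \left(6 - \frac{25}{\left(-24\right) 6}\right)^{2} = \left(6 - \frac{25}{-144}\right)^{2} = \left(6 - - \frac{25}{144}\right)^{2} = \left(6 + \frac{25}{144}\right)^{2} = \left(\frac{889}{144}\right)^{2} = \frac{790321}{20736}$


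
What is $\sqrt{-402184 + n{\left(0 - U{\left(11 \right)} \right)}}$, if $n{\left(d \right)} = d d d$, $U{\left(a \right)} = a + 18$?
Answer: $3 i \sqrt{47397} \approx 653.13 i$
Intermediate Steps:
$U{\left(a \right)} = 18 + a$
$n{\left(d \right)} = d^{3}$ ($n{\left(d \right)} = d^{2} d = d^{3}$)
$\sqrt{-402184 + n{\left(0 - U{\left(11 \right)} \right)}} = \sqrt{-402184 + \left(0 - \left(18 + 11\right)\right)^{3}} = \sqrt{-402184 + \left(0 - 29\right)^{3}} = \sqrt{-402184 + \left(-29\right)^{3}} = \sqrt{-402184 - 24389} = \sqrt{-426573} = 3 i \sqrt{47397}$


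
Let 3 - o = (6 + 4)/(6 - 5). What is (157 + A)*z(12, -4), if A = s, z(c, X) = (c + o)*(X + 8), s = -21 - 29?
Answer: 2140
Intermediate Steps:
o = -7 (o = 3 - (6 + 4)/(6 - 5) = 3 - 10/1 = 3 - 10 = -7)
s = -50
z(c, X) = (-7 + c)*(8 + X) (z(c, X) = (c - 7)*(X + 8) = (-7 + c)*(8 + X))
A = -50
(157 + A)*z(12, -4) = (157 - 50)*(-56 - 7*(-4) + 8*12 - 4*12) = 107*(-56 + 28 + 96 - 48) = 107*20 = 2140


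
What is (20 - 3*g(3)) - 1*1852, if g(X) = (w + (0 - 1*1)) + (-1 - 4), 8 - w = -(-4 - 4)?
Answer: -1814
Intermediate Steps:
w = 0 (w = 8 - (-1)*(-4 - 4) = 8 - (-1)*(-8) = 8 - 1*8 = 8 - 8 = 0)
g(X) = -6 (g(X) = (0 + (0 - 1*1)) + (-1 - 4) = (0 + (0 - 1)) - 5 = (0 - 1) - 5 = -1 - 5 = -6)
(20 - 3*g(3)) - 1*1852 = (20 - 3*(-6)) - 1*1852 = (20 + 18) - 1852 = 38 - 1852 = -1814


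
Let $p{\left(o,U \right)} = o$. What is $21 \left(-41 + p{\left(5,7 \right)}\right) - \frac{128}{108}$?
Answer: $- \frac{20444}{27} \approx -757.19$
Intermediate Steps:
$21 \left(-41 + p{\left(5,7 \right)}\right) - \frac{128}{108} = 21 \left(-41 + 5\right) - \frac{128}{108} = 21 \left(-36\right) - \frac{32}{27} = -756 - \frac{32}{27} = - \frac{20444}{27}$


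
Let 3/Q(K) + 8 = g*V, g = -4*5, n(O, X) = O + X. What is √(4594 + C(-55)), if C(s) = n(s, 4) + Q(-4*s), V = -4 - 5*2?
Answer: √21006883/68 ≈ 67.402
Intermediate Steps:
V = -14 (V = -4 - 10 = -14)
g = -20
Q(K) = 3/272 (Q(K) = 3/(-8 - 20*(-14)) = 3/(-8 + 280) = 3/272)
C(s) = 1091/272 + s (C(s) = (s + 4) + 3/272 = (4 + s) + 3/272 = 1091/272 + s)
√(4594 + C(-55)) = √(4594 + (1091/272 - 55)) = √(4594 - 13869/272) = √(1235699/272) = √21006883/68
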